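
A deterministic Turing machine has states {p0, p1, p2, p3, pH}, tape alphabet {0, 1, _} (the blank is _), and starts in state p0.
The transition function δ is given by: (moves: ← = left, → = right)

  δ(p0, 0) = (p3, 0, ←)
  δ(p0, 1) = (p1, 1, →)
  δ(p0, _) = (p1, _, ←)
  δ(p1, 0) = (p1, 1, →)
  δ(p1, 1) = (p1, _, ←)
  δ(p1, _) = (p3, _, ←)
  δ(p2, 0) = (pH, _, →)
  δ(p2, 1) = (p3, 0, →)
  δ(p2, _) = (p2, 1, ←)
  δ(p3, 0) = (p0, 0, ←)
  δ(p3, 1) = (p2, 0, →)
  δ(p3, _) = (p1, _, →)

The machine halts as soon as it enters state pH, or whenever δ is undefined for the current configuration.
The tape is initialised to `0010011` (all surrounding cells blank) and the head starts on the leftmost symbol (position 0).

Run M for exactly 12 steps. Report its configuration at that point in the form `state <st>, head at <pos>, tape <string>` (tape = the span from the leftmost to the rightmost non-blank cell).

state p3, head at -2, tape 0011

p0 | __[0]010011   read 0 → write 0, move ←, go to p3
p3 | _[_]0010011   read _ → write _, move →, go to p1
p1 | __[0]010011   read 0 → write 1, move →, go to p1
p1 | __1[0]10011   read 0 → write 1, move →, go to p1
p1 | __11[1]0011   read 1 → write _, move ←, go to p1
p1 | __1[1]_0011   read 1 → write _, move ←, go to p1
p1 | __[1]__0011   read 1 → write _, move ←, go to p1
p1 | _[_]___0011   read _ → write _, move ←, go to p3
p3 | [_]____0011   read _ → write _, move →, go to p1
p1 | _[_]___0011   read _ → write _, move ←, go to p3
p3 | [_]____0011   read _ → write _, move →, go to p1
p1 | _[_]___0011   read _ → write _, move ←, go to p3
p3 | [_]____0011
After 12 steps: state p3, head at -2, tape 0011.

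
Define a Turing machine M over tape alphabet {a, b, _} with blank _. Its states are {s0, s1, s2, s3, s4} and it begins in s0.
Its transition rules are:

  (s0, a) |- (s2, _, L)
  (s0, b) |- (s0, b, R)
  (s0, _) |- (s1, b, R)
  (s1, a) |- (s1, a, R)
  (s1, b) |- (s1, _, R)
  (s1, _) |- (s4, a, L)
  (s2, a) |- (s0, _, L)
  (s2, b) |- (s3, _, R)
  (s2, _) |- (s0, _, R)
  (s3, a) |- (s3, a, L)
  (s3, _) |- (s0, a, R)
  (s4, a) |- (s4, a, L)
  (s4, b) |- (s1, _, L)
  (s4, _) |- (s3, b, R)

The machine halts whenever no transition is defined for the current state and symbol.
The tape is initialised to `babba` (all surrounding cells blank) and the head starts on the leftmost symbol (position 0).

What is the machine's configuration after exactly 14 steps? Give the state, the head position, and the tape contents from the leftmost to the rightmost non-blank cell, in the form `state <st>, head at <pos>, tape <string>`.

s0 | [b]abba__   read b → write b, move R, go to s0
s0 | b[a]bba__   read a → write _, move L, go to s2
s2 | [b]_bba__   read b → write _, move R, go to s3
s3 | _[_]bba__   read _ → write a, move R, go to s0
s0 | _a[b]ba__   read b → write b, move R, go to s0
s0 | _ab[b]a__   read b → write b, move R, go to s0
s0 | _abb[a]__   read a → write _, move L, go to s2
s2 | _ab[b]___   read b → write _, move R, go to s3
s3 | _ab_[_]__   read _ → write a, move R, go to s0
s0 | _ab_a[_]_   read _ → write b, move R, go to s1
s1 | _ab_ab[_]   read _ → write a, move L, go to s4
s4 | _ab_a[b]a   read b → write _, move L, go to s1
s1 | _ab_[a]_a   read a → write a, move R, go to s1
s1 | _ab_a[_]a   read _ → write a, move L, go to s4
s4 | _ab_[a]aa
After 14 steps: state s4, head at 4, tape ab_aaa.

state s4, head at 4, tape ab_aaa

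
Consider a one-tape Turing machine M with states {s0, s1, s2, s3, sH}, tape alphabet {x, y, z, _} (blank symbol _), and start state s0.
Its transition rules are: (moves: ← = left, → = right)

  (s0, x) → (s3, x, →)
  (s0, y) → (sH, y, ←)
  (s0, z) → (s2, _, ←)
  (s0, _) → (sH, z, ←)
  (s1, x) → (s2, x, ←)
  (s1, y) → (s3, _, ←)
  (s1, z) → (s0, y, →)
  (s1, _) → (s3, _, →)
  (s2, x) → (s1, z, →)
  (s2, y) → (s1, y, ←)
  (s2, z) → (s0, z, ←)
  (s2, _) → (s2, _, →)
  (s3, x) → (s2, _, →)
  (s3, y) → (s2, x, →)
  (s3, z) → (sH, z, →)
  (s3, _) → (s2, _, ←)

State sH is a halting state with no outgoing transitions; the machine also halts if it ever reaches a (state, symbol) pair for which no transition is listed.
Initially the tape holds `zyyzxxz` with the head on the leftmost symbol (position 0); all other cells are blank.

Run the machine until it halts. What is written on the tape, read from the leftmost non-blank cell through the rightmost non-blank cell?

state=s0 head=0 tape=_[z]yyzxxz   (s0,z)→(s2,_,←)
state=s2 head=-1 tape=[_]_yyzxxz   (s2,_)→(s2,_,→)
state=s2 head=0 tape=_[_]yyzxxz   (s2,_)→(s2,_,→)
state=s2 head=1 tape=__[y]yzxxz   (s2,y)→(s1,y,←)
state=s1 head=0 tape=_[_]yyzxxz   (s1,_)→(s3,_,→)
state=s3 head=1 tape=__[y]yzxxz   (s3,y)→(s2,x,→)
state=s2 head=2 tape=__x[y]zxxz   (s2,y)→(s1,y,←)
state=s1 head=1 tape=__[x]yzxxz   (s1,x)→(s2,x,←)
state=s2 head=0 tape=_[_]xyzxxz   (s2,_)→(s2,_,→)
state=s2 head=1 tape=__[x]yzxxz   (s2,x)→(s1,z,→)
state=s1 head=2 tape=__z[y]zxxz   (s1,y)→(s3,_,←)
state=s3 head=1 tape=__[z]_zxxz   (s3,z)→(sH,z,→)
state=sH head=2 tape=__z[_]zxxz
The non-blank tape span at halt is z_zxxz.

z_zxxz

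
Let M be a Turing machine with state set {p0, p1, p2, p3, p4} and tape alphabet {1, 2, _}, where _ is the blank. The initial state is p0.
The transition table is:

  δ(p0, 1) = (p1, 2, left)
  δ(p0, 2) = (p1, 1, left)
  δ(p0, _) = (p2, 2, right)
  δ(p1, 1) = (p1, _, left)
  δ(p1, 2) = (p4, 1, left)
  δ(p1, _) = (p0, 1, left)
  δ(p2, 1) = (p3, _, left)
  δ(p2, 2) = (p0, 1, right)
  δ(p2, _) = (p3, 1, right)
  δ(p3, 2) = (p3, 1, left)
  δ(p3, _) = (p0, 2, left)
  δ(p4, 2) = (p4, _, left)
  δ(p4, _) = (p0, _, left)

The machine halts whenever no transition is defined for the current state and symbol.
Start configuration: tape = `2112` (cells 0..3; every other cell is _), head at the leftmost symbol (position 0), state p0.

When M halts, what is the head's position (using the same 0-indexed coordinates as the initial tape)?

p0 | ______[2]112   read 2 → write 1, move left, go to p1
p1 | _____[_]1112   read _ → write 1, move left, go to p0
p0 | ____[_]11112   read _ → write 2, move right, go to p2
p2 | ____2[1]1112   read 1 → write _, move left, go to p3
p3 | ____[2]_1112   read 2 → write 1, move left, go to p3
p3 | ___[_]1_1112   read _ → write 2, move left, go to p0
p0 | __[_]21_1112   read _ → write 2, move right, go to p2
p2 | __2[2]1_1112   read 2 → write 1, move right, go to p0
p0 | __21[1]_1112   read 1 → write 2, move left, go to p1
p1 | __2[1]2_1112   read 1 → write _, move left, go to p1
p1 | __[2]_2_1112   read 2 → write 1, move left, go to p4
p4 | _[_]1_2_1112   read _ → write _, move left, go to p0
p0 | [_]_1_2_1112   read _ → write 2, move right, go to p2
p2 | 2[_]1_2_1112   read _ → write 1, move right, go to p3
p3 | 21[1]_2_1112
At halt the head is at cell -4.

-4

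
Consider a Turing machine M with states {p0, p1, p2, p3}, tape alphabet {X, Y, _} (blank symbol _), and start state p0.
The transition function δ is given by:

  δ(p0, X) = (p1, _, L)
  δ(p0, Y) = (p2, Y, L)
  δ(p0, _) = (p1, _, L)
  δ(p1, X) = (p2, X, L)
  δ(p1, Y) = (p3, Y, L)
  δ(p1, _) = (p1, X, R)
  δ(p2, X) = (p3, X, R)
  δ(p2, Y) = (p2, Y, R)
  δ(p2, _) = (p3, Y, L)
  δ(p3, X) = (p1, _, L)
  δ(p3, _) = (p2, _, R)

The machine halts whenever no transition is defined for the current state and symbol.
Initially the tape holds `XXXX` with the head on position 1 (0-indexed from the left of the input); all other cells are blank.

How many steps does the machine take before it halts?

16

state=p0 head=1 tape=__X[X]XX   (p0,X)→(p1,_,L)
state=p1 head=0 tape=__[X]_XX   (p1,X)→(p2,X,L)
state=p2 head=-1 tape=_[_]X_XX   (p2,_)→(p3,Y,L)
state=p3 head=-2 tape=[_]YX_XX   (p3,_)→(p2,_,R)
state=p2 head=-1 tape=_[Y]X_XX   (p2,Y)→(p2,Y,R)
state=p2 head=0 tape=_Y[X]_XX   (p2,X)→(p3,X,R)
state=p3 head=1 tape=_YX[_]XX   (p3,_)→(p2,_,R)
state=p2 head=2 tape=_YX_[X]X   (p2,X)→(p3,X,R)
state=p3 head=3 tape=_YX_X[X]   (p3,X)→(p1,_,L)
state=p1 head=2 tape=_YX_[X]_   (p1,X)→(p2,X,L)
state=p2 head=1 tape=_YX[_]X_   (p2,_)→(p3,Y,L)
state=p3 head=0 tape=_Y[X]YX_   (p3,X)→(p1,_,L)
state=p1 head=-1 tape=_[Y]_YX_   (p1,Y)→(p3,Y,L)
state=p3 head=-2 tape=[_]Y_YX_   (p3,_)→(p2,_,R)
state=p2 head=-1 tape=_[Y]_YX_   (p2,Y)→(p2,Y,R)
state=p2 head=0 tape=_Y[_]YX_   (p2,_)→(p3,Y,L)
state=p3 head=-1 tape=_[Y]YYX_
M halts after 16 transitions.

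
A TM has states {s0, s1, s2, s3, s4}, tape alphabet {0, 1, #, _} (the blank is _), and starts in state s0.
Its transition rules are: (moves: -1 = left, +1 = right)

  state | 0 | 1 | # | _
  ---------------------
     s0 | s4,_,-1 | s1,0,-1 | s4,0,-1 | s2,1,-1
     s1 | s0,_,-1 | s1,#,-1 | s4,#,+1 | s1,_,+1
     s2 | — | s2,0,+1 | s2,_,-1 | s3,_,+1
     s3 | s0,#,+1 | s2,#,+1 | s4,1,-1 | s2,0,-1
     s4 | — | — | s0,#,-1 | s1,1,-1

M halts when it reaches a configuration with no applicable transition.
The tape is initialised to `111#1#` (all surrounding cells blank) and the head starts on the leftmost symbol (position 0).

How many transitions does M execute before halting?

state=s0 head=0 tape=__[1]11#1#   (s0,1)→(s1,0,-1)
state=s1 head=-1 tape=_[_]011#1#   (s1,_)→(s1,_,+1)
state=s1 head=0 tape=__[0]11#1#   (s1,0)→(s0,_,-1)
state=s0 head=-1 tape=_[_]_11#1#   (s0,_)→(s2,1,-1)
state=s2 head=-2 tape=[_]1_11#1#   (s2,_)→(s3,_,+1)
state=s3 head=-1 tape=_[1]_11#1#   (s3,1)→(s2,#,+1)
state=s2 head=0 tape=_#[_]11#1#   (s2,_)→(s3,_,+1)
state=s3 head=1 tape=_#_[1]1#1#   (s3,1)→(s2,#,+1)
state=s2 head=2 tape=_#_#[1]#1#   (s2,1)→(s2,0,+1)
state=s2 head=3 tape=_#_#0[#]1#   (s2,#)→(s2,_,-1)
state=s2 head=2 tape=_#_#[0]_1#
M halts after 10 transitions.

10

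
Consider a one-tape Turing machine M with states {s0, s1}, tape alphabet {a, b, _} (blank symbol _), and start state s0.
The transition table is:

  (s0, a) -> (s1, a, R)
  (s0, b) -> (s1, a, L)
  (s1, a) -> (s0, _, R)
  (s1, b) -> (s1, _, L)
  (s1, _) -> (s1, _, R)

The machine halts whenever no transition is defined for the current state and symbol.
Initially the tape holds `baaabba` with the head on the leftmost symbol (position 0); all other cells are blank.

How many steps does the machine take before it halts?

state=s0 head=0 tape=_[b]aaabba   (s0,b)→(s1,a,L)
state=s1 head=-1 tape=[_]aaaabba   (s1,_)→(s1,_,R)
state=s1 head=0 tape=_[a]aaabba   (s1,a)→(s0,_,R)
state=s0 head=1 tape=__[a]aabba   (s0,a)→(s1,a,R)
state=s1 head=2 tape=__a[a]abba   (s1,a)→(s0,_,R)
state=s0 head=3 tape=__a_[a]bba   (s0,a)→(s1,a,R)
state=s1 head=4 tape=__a_a[b]ba   (s1,b)→(s1,_,L)
state=s1 head=3 tape=__a_[a]_ba   (s1,a)→(s0,_,R)
state=s0 head=4 tape=__a__[_]ba
M halts after 8 transitions.

8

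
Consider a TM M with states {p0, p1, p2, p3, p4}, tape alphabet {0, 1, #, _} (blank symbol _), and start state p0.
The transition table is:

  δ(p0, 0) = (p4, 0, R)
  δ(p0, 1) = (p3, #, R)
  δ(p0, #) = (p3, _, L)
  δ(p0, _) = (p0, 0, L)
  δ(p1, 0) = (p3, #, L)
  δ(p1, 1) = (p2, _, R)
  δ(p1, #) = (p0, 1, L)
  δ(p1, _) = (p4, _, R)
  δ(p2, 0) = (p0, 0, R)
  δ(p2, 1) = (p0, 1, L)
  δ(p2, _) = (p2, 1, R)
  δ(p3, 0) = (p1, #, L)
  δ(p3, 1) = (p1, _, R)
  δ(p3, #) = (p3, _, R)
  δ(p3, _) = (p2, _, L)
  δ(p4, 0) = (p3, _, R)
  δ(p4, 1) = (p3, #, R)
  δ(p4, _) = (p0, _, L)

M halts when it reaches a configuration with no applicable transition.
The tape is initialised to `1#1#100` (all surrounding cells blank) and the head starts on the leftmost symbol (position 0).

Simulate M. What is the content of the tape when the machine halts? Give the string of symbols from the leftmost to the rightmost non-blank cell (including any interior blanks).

state=p0 head=0 tape=__[1]#1#100   (p0,1)→(p3,#,R)
state=p3 head=1 tape=__#[#]1#100   (p3,#)→(p3,_,R)
state=p3 head=2 tape=__#_[1]#100   (p3,1)→(p1,_,R)
state=p1 head=3 tape=__#__[#]100   (p1,#)→(p0,1,L)
state=p0 head=2 tape=__#_[_]1100   (p0,_)→(p0,0,L)
state=p0 head=1 tape=__#[_]01100   (p0,_)→(p0,0,L)
state=p0 head=0 tape=__[#]001100   (p0,#)→(p3,_,L)
state=p3 head=-1 tape=_[_]_001100   (p3,_)→(p2,_,L)
state=p2 head=-2 tape=[_]__001100   (p2,_)→(p2,1,R)
state=p2 head=-1 tape=1[_]_001100   (p2,_)→(p2,1,R)
state=p2 head=0 tape=11[_]001100   (p2,_)→(p2,1,R)
state=p2 head=1 tape=111[0]01100   (p2,0)→(p0,0,R)
state=p0 head=2 tape=1110[0]1100   (p0,0)→(p4,0,R)
state=p4 head=3 tape=11100[1]100   (p4,1)→(p3,#,R)
state=p3 head=4 tape=11100#[1]00   (p3,1)→(p1,_,R)
state=p1 head=5 tape=11100#_[0]0   (p1,0)→(p3,#,L)
state=p3 head=4 tape=11100#[_]#0   (p3,_)→(p2,_,L)
state=p2 head=3 tape=11100[#]_#0
The non-blank tape span at halt is 11100#_#0.

11100#_#0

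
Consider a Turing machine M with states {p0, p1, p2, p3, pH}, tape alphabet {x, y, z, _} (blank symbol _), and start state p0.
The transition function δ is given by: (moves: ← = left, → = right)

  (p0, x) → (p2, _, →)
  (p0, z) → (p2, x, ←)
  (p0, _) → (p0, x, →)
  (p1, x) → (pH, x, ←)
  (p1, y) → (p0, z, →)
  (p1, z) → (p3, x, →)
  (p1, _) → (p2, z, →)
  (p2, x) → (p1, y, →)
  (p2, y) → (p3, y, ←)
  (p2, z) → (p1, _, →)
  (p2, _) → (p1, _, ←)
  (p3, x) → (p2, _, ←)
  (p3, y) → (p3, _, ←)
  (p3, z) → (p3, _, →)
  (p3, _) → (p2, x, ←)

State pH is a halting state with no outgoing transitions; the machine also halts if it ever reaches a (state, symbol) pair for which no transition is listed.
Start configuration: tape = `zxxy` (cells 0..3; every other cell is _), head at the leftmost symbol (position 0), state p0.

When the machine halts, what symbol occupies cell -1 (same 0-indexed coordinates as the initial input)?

x

p0 | __[z]xxy   read z → write x, move ←, go to p2
p2 | _[_]xxxy   read _ → write _, move ←, go to p1
p1 | [_]_xxxy   read _ → write z, move →, go to p2
p2 | z[_]xxxy   read _ → write _, move ←, go to p1
p1 | [z]_xxxy   read z → write x, move →, go to p3
p3 | x[_]xxxy   read _ → write x, move ←, go to p2
p2 | [x]xxxxy   read x → write y, move →, go to p1
p1 | y[x]xxxy   read x → write x, move ←, go to pH
pH | [y]xxxxy
Cell -1 holds x when M halts.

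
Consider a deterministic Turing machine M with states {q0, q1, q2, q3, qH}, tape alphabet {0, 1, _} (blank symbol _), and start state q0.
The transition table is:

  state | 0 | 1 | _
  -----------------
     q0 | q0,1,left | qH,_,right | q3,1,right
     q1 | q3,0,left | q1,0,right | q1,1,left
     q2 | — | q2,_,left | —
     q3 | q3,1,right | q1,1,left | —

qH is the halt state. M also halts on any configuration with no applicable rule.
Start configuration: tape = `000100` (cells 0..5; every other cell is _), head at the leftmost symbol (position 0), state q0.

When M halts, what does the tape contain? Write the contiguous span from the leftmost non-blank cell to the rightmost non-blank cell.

0110111

state=q0 head=0 tape=_[0]00100_   (q0,0)→(q0,1,left)
state=q0 head=-1 tape=[_]100100_   (q0,_)→(q3,1,right)
state=q3 head=0 tape=1[1]00100_   (q3,1)→(q1,1,left)
state=q1 head=-1 tape=[1]100100_   (q1,1)→(q1,0,right)
state=q1 head=0 tape=0[1]00100_   (q1,1)→(q1,0,right)
state=q1 head=1 tape=00[0]0100_   (q1,0)→(q3,0,left)
state=q3 head=0 tape=0[0]00100_   (q3,0)→(q3,1,right)
state=q3 head=1 tape=01[0]0100_   (q3,0)→(q3,1,right)
state=q3 head=2 tape=011[0]100_   (q3,0)→(q3,1,right)
state=q3 head=3 tape=0111[1]00_   (q3,1)→(q1,1,left)
state=q1 head=2 tape=011[1]100_   (q1,1)→(q1,0,right)
state=q1 head=3 tape=0110[1]00_   (q1,1)→(q1,0,right)
state=q1 head=4 tape=01100[0]0_   (q1,0)→(q3,0,left)
state=q3 head=3 tape=0110[0]00_   (q3,0)→(q3,1,right)
state=q3 head=4 tape=01101[0]0_   (q3,0)→(q3,1,right)
state=q3 head=5 tape=011011[0]_   (q3,0)→(q3,1,right)
state=q3 head=6 tape=0110111[_]
The non-blank tape span at halt is 0110111.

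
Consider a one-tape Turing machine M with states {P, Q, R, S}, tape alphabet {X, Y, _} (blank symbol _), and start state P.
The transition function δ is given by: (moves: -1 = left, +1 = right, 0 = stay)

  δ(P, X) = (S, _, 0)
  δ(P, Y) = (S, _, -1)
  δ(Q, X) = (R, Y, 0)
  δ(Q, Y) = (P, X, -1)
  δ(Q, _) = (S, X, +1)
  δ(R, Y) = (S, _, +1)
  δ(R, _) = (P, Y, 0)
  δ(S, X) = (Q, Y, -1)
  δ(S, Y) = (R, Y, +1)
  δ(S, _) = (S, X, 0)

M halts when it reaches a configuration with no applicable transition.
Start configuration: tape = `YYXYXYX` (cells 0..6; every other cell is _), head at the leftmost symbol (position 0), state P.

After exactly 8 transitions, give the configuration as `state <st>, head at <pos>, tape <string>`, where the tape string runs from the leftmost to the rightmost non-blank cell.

P | __[Y]YXYXYX   read Y → write _, move -1, go to S
S | _[_]_YXYXYX   read _ → write X, move 0, go to S
S | _[X]_YXYXYX   read X → write Y, move -1, go to Q
Q | [_]Y_YXYXYX   read _ → write X, move +1, go to S
S | X[Y]_YXYXYX   read Y → write Y, move +1, go to R
R | XY[_]YXYXYX   read _ → write Y, move 0, go to P
P | XY[Y]YXYXYX   read Y → write _, move -1, go to S
S | X[Y]_YXYXYX   read Y → write Y, move +1, go to R
R | XY[_]YXYXYX
After 8 steps: state R, head at 0, tape XY_YXYXYX.

state R, head at 0, tape XY_YXYXYX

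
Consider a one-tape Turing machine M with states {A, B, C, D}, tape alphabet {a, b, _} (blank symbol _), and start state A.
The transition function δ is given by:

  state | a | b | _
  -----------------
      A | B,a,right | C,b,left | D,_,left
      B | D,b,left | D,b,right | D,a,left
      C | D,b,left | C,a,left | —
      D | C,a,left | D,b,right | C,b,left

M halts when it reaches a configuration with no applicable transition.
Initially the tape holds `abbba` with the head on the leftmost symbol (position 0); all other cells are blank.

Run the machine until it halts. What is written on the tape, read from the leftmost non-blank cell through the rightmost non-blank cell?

bbaaaa

state=A head=0 tape=__[a]bbba   (A,a)→(B,a,right)
state=B head=1 tape=__a[b]bba   (B,b)→(D,b,right)
state=D head=2 tape=__ab[b]ba   (D,b)→(D,b,right)
state=D head=3 tape=__abb[b]a   (D,b)→(D,b,right)
state=D head=4 tape=__abbb[a]   (D,a)→(C,a,left)
state=C head=3 tape=__abb[b]a   (C,b)→(C,a,left)
state=C head=2 tape=__ab[b]aa   (C,b)→(C,a,left)
state=C head=1 tape=__a[b]aaa   (C,b)→(C,a,left)
state=C head=0 tape=__[a]aaaa   (C,a)→(D,b,left)
state=D head=-1 tape=_[_]baaaa   (D,_)→(C,b,left)
state=C head=-2 tape=[_]bbaaaa
The non-blank tape span at halt is bbaaaa.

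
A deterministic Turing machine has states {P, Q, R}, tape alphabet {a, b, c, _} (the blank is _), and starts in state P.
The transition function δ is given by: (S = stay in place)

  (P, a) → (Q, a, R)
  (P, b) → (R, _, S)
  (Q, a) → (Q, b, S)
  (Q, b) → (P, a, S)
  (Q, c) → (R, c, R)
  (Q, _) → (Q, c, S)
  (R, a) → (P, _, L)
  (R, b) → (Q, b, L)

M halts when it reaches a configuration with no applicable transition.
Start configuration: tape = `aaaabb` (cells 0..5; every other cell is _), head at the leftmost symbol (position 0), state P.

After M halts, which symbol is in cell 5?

P | [a]aaabb__   read a → write a, move R, go to Q
Q | a[a]aabb__   read a → write b, move S, go to Q
Q | a[b]aabb__   read b → write a, move S, go to P
P | a[a]aabb__   read a → write a, move R, go to Q
Q | aa[a]abb__   read a → write b, move S, go to Q
Q | aa[b]abb__   read b → write a, move S, go to P
P | aa[a]abb__   read a → write a, move R, go to Q
Q | aaa[a]bb__   read a → write b, move S, go to Q
Q | aaa[b]bb__   read b → write a, move S, go to P
P | aaa[a]bb__   read a → write a, move R, go to Q
Q | aaaa[b]b__   read b → write a, move S, go to P
P | aaaa[a]b__   read a → write a, move R, go to Q
Q | aaaaa[b]__   read b → write a, move S, go to P
P | aaaaa[a]__   read a → write a, move R, go to Q
Q | aaaaaa[_]_   read _ → write c, move S, go to Q
Q | aaaaaa[c]_   read c → write c, move R, go to R
R | aaaaaac[_]
Cell 5 holds a when M halts.

a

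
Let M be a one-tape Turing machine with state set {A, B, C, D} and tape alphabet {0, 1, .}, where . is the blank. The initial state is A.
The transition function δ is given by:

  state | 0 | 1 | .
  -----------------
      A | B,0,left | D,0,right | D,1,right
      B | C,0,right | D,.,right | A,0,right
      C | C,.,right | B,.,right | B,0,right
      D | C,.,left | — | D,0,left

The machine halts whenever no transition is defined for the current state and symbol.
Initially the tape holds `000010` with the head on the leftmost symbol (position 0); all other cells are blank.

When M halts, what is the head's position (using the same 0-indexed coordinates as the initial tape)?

8

state=A head=0 tape=.[0]00010....   (A,0)→(B,0,left)
state=B head=-1 tape=[.]000010....   (B,.)→(A,0,right)
state=A head=0 tape=0[0]00010....   (A,0)→(B,0,left)
state=B head=-1 tape=[0]000010....   (B,0)→(C,0,right)
state=C head=0 tape=0[0]00010....   (C,0)→(C,.,right)
state=C head=1 tape=0.[0]0010....   (C,0)→(C,.,right)
state=C head=2 tape=0..[0]010....   (C,0)→(C,.,right)
state=C head=3 tape=0...[0]10....   (C,0)→(C,.,right)
state=C head=4 tape=0....[1]0....   (C,1)→(B,.,right)
state=B head=5 tape=0.....[0]....   (B,0)→(C,0,right)
state=C head=6 tape=0.....0[.]...   (C,.)→(B,0,right)
state=B head=7 tape=0.....00[.]..   (B,.)→(A,0,right)
state=A head=8 tape=0.....000[.].   (A,.)→(D,1,right)
state=D head=9 tape=0.....0001[.]   (D,.)→(D,0,left)
state=D head=8 tape=0.....000[1]0
At halt the head is at cell 8.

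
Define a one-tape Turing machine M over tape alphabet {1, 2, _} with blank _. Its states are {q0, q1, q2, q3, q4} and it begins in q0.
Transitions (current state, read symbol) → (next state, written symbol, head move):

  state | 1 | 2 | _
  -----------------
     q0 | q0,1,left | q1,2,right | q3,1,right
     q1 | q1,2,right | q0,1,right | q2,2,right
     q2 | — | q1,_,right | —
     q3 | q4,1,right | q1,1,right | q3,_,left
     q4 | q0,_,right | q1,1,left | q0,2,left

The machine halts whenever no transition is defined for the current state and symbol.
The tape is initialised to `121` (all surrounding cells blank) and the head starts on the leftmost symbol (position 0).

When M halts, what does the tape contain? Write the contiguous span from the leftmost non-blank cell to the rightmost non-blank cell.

12222

state=q0 head=0 tape=_[1]21__   (q0,1)→(q0,1,left)
state=q0 head=-1 tape=[_]121__   (q0,_)→(q3,1,right)
state=q3 head=0 tape=1[1]21__   (q3,1)→(q4,1,right)
state=q4 head=1 tape=11[2]1__   (q4,2)→(q1,1,left)
state=q1 head=0 tape=1[1]11__   (q1,1)→(q1,2,right)
state=q1 head=1 tape=12[1]1__   (q1,1)→(q1,2,right)
state=q1 head=2 tape=122[1]__   (q1,1)→(q1,2,right)
state=q1 head=3 tape=1222[_]_   (q1,_)→(q2,2,right)
state=q2 head=4 tape=12222[_]
The non-blank tape span at halt is 12222.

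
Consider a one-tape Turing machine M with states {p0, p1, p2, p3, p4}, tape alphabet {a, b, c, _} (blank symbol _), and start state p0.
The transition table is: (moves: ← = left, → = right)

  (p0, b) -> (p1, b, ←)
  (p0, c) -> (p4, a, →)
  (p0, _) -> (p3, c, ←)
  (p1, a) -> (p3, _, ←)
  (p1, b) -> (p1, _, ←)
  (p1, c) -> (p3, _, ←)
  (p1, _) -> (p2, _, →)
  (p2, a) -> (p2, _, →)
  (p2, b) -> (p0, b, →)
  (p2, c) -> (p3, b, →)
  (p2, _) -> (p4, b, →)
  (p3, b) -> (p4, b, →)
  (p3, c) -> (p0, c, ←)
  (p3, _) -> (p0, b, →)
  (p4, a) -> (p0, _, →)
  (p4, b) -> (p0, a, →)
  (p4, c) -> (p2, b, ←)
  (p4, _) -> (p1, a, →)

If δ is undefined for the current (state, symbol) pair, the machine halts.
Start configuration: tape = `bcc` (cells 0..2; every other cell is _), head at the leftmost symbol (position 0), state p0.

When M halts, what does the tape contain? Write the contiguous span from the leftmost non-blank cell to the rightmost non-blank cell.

b_bac

state=p0 head=0 tape=_[b]cc__   (p0,b)→(p1,b,←)
state=p1 head=-1 tape=[_]bcc__   (p1,_)→(p2,_,→)
state=p2 head=0 tape=_[b]cc__   (p2,b)→(p0,b,→)
state=p0 head=1 tape=_b[c]c__   (p0,c)→(p4,a,→)
state=p4 head=2 tape=_ba[c]__   (p4,c)→(p2,b,←)
state=p2 head=1 tape=_b[a]b__   (p2,a)→(p2,_,→)
state=p2 head=2 tape=_b_[b]__   (p2,b)→(p0,b,→)
state=p0 head=3 tape=_b_b[_]_   (p0,_)→(p3,c,←)
state=p3 head=2 tape=_b_[b]c_   (p3,b)→(p4,b,→)
state=p4 head=3 tape=_b_b[c]_   (p4,c)→(p2,b,←)
state=p2 head=2 tape=_b_[b]b_   (p2,b)→(p0,b,→)
state=p0 head=3 tape=_b_b[b]_   (p0,b)→(p1,b,←)
state=p1 head=2 tape=_b_[b]b_   (p1,b)→(p1,_,←)
state=p1 head=1 tape=_b[_]_b_   (p1,_)→(p2,_,→)
state=p2 head=2 tape=_b_[_]b_   (p2,_)→(p4,b,→)
state=p4 head=3 tape=_b_b[b]_   (p4,b)→(p0,a,→)
state=p0 head=4 tape=_b_ba[_]   (p0,_)→(p3,c,←)
state=p3 head=3 tape=_b_b[a]c
The non-blank tape span at halt is b_bac.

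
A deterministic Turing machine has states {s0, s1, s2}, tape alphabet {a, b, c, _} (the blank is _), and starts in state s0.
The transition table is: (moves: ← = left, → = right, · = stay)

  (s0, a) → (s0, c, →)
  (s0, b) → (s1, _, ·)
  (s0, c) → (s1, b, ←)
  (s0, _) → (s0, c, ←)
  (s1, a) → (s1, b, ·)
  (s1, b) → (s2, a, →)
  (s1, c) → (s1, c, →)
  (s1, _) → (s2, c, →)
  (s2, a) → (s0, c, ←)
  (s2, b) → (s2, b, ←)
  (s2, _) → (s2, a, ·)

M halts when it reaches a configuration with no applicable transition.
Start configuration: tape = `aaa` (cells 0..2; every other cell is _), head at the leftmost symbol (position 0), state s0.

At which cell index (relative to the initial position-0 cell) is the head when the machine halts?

s0 | [a]aa_   read a → write c, move →, go to s0
s0 | c[a]a_   read a → write c, move →, go to s0
s0 | cc[a]_   read a → write c, move →, go to s0
s0 | ccc[_]   read _ → write c, move ←, go to s0
s0 | cc[c]c   read c → write b, move ←, go to s1
s1 | c[c]bc   read c → write c, move →, go to s1
s1 | cc[b]c   read b → write a, move →, go to s2
s2 | cca[c]
At halt the head is at cell 3.

3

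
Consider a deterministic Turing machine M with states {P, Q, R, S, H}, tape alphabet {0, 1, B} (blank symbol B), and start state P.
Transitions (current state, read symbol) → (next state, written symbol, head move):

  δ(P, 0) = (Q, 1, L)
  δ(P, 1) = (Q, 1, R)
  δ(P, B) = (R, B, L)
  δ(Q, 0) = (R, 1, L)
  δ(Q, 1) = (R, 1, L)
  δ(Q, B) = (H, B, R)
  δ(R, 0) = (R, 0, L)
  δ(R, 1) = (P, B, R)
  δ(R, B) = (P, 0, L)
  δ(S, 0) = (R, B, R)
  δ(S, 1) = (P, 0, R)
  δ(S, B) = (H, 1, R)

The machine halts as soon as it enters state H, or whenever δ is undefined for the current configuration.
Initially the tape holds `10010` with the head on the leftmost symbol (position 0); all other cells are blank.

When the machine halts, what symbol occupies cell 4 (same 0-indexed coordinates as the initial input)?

P | [1]0010BB   read 1 → write 1, move R, go to Q
Q | 1[0]010BB   read 0 → write 1, move L, go to R
R | [1]1010BB   read 1 → write B, move R, go to P
P | B[1]010BB   read 1 → write 1, move R, go to Q
Q | B1[0]10BB   read 0 → write 1, move L, go to R
R | B[1]110BB   read 1 → write B, move R, go to P
P | BB[1]10BB   read 1 → write 1, move R, go to Q
Q | BB1[1]0BB   read 1 → write 1, move L, go to R
R | BB[1]10BB   read 1 → write B, move R, go to P
P | BBB[1]0BB   read 1 → write 1, move R, go to Q
Q | BBB1[0]BB   read 0 → write 1, move L, go to R
R | BBB[1]1BB   read 1 → write B, move R, go to P
P | BBBB[1]BB   read 1 → write 1, move R, go to Q
Q | BBBB1[B]B   read B → write B, move R, go to H
H | BBBB1B[B]
Cell 4 holds 1 when M halts.

1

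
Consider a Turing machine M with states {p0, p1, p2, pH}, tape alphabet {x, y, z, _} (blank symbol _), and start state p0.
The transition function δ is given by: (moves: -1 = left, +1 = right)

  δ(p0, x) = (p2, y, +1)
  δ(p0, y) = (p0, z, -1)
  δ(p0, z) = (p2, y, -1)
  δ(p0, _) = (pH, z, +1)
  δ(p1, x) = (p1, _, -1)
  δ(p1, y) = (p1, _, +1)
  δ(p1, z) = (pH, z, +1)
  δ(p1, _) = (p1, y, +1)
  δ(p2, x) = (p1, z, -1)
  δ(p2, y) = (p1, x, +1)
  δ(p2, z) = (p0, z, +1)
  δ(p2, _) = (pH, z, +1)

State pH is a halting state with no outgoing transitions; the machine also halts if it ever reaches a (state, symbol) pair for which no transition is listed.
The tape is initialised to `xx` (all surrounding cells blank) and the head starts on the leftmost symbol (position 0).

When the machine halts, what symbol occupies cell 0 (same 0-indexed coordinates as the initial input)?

p0 | [x]x_   read x → write y, move +1, go to p2
p2 | y[x]_   read x → write z, move -1, go to p1
p1 | [y]z_   read y → write _, move +1, go to p1
p1 | _[z]_   read z → write z, move +1, go to pH
pH | _z[_]
Cell 0 holds _ when M halts.

_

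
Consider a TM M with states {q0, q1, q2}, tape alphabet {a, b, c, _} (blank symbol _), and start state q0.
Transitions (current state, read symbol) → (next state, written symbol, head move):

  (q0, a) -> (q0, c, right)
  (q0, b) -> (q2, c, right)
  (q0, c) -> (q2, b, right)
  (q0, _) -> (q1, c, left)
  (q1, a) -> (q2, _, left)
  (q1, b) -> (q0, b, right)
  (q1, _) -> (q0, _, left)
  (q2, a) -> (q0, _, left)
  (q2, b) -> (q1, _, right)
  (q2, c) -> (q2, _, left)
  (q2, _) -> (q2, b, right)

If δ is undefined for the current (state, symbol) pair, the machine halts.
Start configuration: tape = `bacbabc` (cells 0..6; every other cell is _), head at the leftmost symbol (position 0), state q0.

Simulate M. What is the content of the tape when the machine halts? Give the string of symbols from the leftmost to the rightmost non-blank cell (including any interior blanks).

state=q0 head=0 tape=[b]acbabc   (q0,b)→(q2,c,right)
state=q2 head=1 tape=c[a]cbabc   (q2,a)→(q0,_,left)
state=q0 head=0 tape=[c]_cbabc   (q0,c)→(q2,b,right)
state=q2 head=1 tape=b[_]cbabc   (q2,_)→(q2,b,right)
state=q2 head=2 tape=bb[c]babc   (q2,c)→(q2,_,left)
state=q2 head=1 tape=b[b]_babc   (q2,b)→(q1,_,right)
state=q1 head=2 tape=b_[_]babc   (q1,_)→(q0,_,left)
state=q0 head=1 tape=b[_]_babc   (q0,_)→(q1,c,left)
state=q1 head=0 tape=[b]c_babc   (q1,b)→(q0,b,right)
state=q0 head=1 tape=b[c]_babc   (q0,c)→(q2,b,right)
state=q2 head=2 tape=bb[_]babc   (q2,_)→(q2,b,right)
state=q2 head=3 tape=bbb[b]abc   (q2,b)→(q1,_,right)
state=q1 head=4 tape=bbb_[a]bc   (q1,a)→(q2,_,left)
state=q2 head=3 tape=bbb[_]_bc   (q2,_)→(q2,b,right)
state=q2 head=4 tape=bbbb[_]bc   (q2,_)→(q2,b,right)
state=q2 head=5 tape=bbbbb[b]c   (q2,b)→(q1,_,right)
state=q1 head=6 tape=bbbbb_[c]
The non-blank tape span at halt is bbbbb_c.

bbbbb_c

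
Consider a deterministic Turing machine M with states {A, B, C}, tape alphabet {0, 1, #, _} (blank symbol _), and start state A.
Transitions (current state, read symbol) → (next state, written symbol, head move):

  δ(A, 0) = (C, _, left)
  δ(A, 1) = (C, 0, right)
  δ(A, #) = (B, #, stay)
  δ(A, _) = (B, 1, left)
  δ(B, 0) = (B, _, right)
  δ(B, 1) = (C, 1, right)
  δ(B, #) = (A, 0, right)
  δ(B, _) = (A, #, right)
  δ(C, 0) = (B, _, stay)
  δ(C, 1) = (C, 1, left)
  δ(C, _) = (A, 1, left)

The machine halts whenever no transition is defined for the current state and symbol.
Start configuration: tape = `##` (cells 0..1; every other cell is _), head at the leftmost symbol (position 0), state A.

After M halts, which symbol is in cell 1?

_

state=A head=0 tape=[#]#___   (A,#)→(B,#,stay)
state=B head=0 tape=[#]#___   (B,#)→(A,0,right)
state=A head=1 tape=0[#]___   (A,#)→(B,#,stay)
state=B head=1 tape=0[#]___   (B,#)→(A,0,right)
state=A head=2 tape=00[_]__   (A,_)→(B,1,left)
state=B head=1 tape=0[0]1__   (B,0)→(B,_,right)
state=B head=2 tape=0_[1]__   (B,1)→(C,1,right)
state=C head=3 tape=0_1[_]_   (C,_)→(A,1,left)
state=A head=2 tape=0_[1]1_   (A,1)→(C,0,right)
state=C head=3 tape=0_0[1]_   (C,1)→(C,1,left)
state=C head=2 tape=0_[0]1_   (C,0)→(B,_,stay)
state=B head=2 tape=0_[_]1_   (B,_)→(A,#,right)
state=A head=3 tape=0_#[1]_   (A,1)→(C,0,right)
state=C head=4 tape=0_#0[_]   (C,_)→(A,1,left)
state=A head=3 tape=0_#[0]1   (A,0)→(C,_,left)
state=C head=2 tape=0_[#]_1
Cell 1 holds _ when M halts.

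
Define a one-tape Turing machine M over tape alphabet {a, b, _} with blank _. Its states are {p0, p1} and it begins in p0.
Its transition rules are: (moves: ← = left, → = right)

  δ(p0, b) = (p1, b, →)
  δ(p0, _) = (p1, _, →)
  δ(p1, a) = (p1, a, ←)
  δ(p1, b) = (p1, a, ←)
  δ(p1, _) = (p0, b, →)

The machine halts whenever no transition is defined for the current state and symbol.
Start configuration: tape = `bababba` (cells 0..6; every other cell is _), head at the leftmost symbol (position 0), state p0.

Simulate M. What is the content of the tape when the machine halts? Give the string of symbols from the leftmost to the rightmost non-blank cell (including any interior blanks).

state=p0 head=0 tape=_[b]ababba   (p0,b)→(p1,b,→)
state=p1 head=1 tape=_b[a]babba   (p1,a)→(p1,a,←)
state=p1 head=0 tape=_[b]ababba   (p1,b)→(p1,a,←)
state=p1 head=-1 tape=[_]aababba   (p1,_)→(p0,b,→)
state=p0 head=0 tape=b[a]ababba
The non-blank tape span at halt is baababba.

baababba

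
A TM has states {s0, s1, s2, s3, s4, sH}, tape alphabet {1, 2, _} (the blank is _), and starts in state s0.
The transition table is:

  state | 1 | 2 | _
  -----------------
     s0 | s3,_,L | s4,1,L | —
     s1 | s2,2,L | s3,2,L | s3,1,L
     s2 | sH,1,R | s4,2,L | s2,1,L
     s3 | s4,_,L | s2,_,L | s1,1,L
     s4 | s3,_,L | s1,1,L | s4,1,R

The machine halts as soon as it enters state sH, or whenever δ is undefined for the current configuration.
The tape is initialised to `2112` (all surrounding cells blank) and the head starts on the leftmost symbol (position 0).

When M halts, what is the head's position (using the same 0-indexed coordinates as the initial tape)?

2

s0 | ____[2]112   read 2 → write 1, move L, go to s4
s4 | ___[_]1112   read _ → write 1, move R, go to s4
s4 | ___1[1]112   read 1 → write _, move L, go to s3
s3 | ___[1]_112   read 1 → write _, move L, go to s4
s4 | __[_]__112   read _ → write 1, move R, go to s4
s4 | __1[_]_112   read _ → write 1, move R, go to s4
s4 | __11[_]112   read _ → write 1, move R, go to s4
s4 | __111[1]12   read 1 → write _, move L, go to s3
s3 | __11[1]_12   read 1 → write _, move L, go to s4
s4 | __1[1]__12   read 1 → write _, move L, go to s3
s3 | __[1]___12   read 1 → write _, move L, go to s4
s4 | _[_]____12   read _ → write 1, move R, go to s4
s4 | _1[_]___12   read _ → write 1, move R, go to s4
s4 | _11[_]__12   read _ → write 1, move R, go to s4
s4 | _111[_]_12   read _ → write 1, move R, go to s4
s4 | _1111[_]12   read _ → write 1, move R, go to s4
s4 | _11111[1]2   read 1 → write _, move L, go to s3
s3 | _1111[1]_2   read 1 → write _, move L, go to s4
s4 | _111[1]__2   read 1 → write _, move L, go to s3
s3 | _11[1]___2   read 1 → write _, move L, go to s4
s4 | _1[1]____2   read 1 → write _, move L, go to s3
s3 | _[1]_____2   read 1 → write _, move L, go to s4
s4 | [_]______2   read _ → write 1, move R, go to s4
s4 | 1[_]_____2   read _ → write 1, move R, go to s4
s4 | 11[_]____2   read _ → write 1, move R, go to s4
s4 | 111[_]___2   read _ → write 1, move R, go to s4
s4 | 1111[_]__2   read _ → write 1, move R, go to s4
s4 | 11111[_]_2   read _ → write 1, move R, go to s4
s4 | 111111[_]2   read _ → write 1, move R, go to s4
s4 | 1111111[2]   read 2 → write 1, move L, go to s1
s1 | 111111[1]1   read 1 → write 2, move L, go to s2
s2 | 11111[1]21   read 1 → write 1, move R, go to sH
sH | 111111[2]1
At halt the head is at cell 2.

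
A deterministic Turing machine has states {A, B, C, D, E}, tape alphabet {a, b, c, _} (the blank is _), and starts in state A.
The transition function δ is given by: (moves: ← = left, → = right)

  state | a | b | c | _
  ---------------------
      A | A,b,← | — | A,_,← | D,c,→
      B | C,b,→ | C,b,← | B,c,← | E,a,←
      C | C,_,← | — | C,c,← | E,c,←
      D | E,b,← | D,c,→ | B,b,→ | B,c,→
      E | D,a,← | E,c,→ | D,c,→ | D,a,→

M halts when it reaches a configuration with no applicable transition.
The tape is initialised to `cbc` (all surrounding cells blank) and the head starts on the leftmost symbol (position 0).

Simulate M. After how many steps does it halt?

A | _____[c]bc   read c → write _, move ←, go to A
A | ____[_]_bc   read _ → write c, move →, go to D
D | ____c[_]bc   read _ → write c, move →, go to B
B | ____cc[b]c   read b → write b, move ←, go to C
C | ____c[c]bc   read c → write c, move ←, go to C
C | ____[c]cbc   read c → write c, move ←, go to C
C | ___[_]ccbc   read _ → write c, move ←, go to E
E | __[_]cccbc   read _ → write a, move →, go to D
D | __a[c]ccbc   read c → write b, move →, go to B
B | __ab[c]cbc   read c → write c, move ←, go to B
B | __a[b]ccbc   read b → write b, move ←, go to C
C | __[a]bccbc   read a → write _, move ←, go to C
C | _[_]_bccbc   read _ → write c, move ←, go to E
E | [_]c_bccbc   read _ → write a, move →, go to D
D | a[c]_bccbc   read c → write b, move →, go to B
B | ab[_]bccbc   read _ → write a, move ←, go to E
E | a[b]abccbc   read b → write c, move →, go to E
E | ac[a]bccbc   read a → write a, move ←, go to D
D | a[c]abccbc   read c → write b, move →, go to B
B | ab[a]bccbc   read a → write b, move →, go to C
C | abb[b]ccbc
M halts after 20 transitions.

20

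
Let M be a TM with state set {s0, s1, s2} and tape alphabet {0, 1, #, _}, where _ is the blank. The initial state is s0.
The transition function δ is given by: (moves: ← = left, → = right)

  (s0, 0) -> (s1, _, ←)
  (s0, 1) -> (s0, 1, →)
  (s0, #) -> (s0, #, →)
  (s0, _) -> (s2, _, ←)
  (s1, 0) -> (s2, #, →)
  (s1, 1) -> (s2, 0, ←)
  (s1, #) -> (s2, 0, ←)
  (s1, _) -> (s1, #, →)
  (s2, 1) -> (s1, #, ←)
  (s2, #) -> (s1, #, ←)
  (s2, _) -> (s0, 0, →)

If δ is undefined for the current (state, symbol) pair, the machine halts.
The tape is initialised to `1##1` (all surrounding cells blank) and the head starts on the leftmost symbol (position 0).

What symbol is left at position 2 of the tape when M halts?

s0 | _[1]##1_   read 1 → write 1, move →, go to s0
s0 | _1[#]#1_   read # → write #, move →, go to s0
s0 | _1#[#]1_   read # → write #, move →, go to s0
s0 | _1##[1]_   read 1 → write 1, move →, go to s0
s0 | _1##1[_]   read _ → write _, move ←, go to s2
s2 | _1##[1]_   read 1 → write #, move ←, go to s1
s1 | _1#[#]#_   read # → write 0, move ←, go to s2
s2 | _1[#]0#_   read # → write #, move ←, go to s1
s1 | _[1]#0#_   read 1 → write 0, move ←, go to s2
s2 | [_]0#0#_   read _ → write 0, move →, go to s0
s0 | 0[0]#0#_   read 0 → write _, move ←, go to s1
s1 | [0]_#0#_   read 0 → write #, move →, go to s2
s2 | #[_]#0#_   read _ → write 0, move →, go to s0
s0 | #0[#]0#_   read # → write #, move →, go to s0
s0 | #0#[0]#_   read 0 → write _, move ←, go to s1
s1 | #0[#]_#_   read # → write 0, move ←, go to s2
s2 | #[0]0_#_
Cell 2 holds _ when M halts.

_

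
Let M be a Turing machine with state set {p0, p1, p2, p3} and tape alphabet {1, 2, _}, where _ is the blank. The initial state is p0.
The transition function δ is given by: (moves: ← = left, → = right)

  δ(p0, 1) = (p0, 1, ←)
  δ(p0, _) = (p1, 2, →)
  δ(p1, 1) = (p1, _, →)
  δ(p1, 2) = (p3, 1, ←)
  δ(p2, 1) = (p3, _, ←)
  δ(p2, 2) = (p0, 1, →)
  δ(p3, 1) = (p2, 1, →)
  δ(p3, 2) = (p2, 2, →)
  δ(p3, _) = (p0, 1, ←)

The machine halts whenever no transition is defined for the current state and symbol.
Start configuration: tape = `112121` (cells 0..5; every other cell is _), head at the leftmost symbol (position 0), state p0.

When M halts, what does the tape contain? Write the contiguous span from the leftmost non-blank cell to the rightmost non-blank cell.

state=p0 head=0 tape=_[1]12121_   (p0,1)→(p0,1,←)
state=p0 head=-1 tape=[_]112121_   (p0,_)→(p1,2,→)
state=p1 head=0 tape=2[1]12121_   (p1,1)→(p1,_,→)
state=p1 head=1 tape=2_[1]2121_   (p1,1)→(p1,_,→)
state=p1 head=2 tape=2__[2]121_   (p1,2)→(p3,1,←)
state=p3 head=1 tape=2_[_]1121_   (p3,_)→(p0,1,←)
state=p0 head=0 tape=2[_]11121_   (p0,_)→(p1,2,→)
state=p1 head=1 tape=22[1]1121_   (p1,1)→(p1,_,→)
state=p1 head=2 tape=22_[1]121_   (p1,1)→(p1,_,→)
state=p1 head=3 tape=22__[1]21_   (p1,1)→(p1,_,→)
state=p1 head=4 tape=22___[2]1_   (p1,2)→(p3,1,←)
state=p3 head=3 tape=22__[_]11_   (p3,_)→(p0,1,←)
state=p0 head=2 tape=22_[_]111_   (p0,_)→(p1,2,→)
state=p1 head=3 tape=22_2[1]11_   (p1,1)→(p1,_,→)
state=p1 head=4 tape=22_2_[1]1_   (p1,1)→(p1,_,→)
state=p1 head=5 tape=22_2__[1]_   (p1,1)→(p1,_,→)
state=p1 head=6 tape=22_2___[_]
The non-blank tape span at halt is 22_2.

22_2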